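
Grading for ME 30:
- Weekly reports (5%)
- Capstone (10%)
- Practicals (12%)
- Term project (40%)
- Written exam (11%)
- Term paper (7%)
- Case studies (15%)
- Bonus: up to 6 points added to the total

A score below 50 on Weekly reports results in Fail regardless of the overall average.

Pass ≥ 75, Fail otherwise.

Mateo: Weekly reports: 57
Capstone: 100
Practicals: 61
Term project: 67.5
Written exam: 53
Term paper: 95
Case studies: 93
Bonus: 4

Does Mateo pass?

Weekly reports score 57 ≥ 50: minimum met.
Weighted total:
  Weekly reports 57 × 0.05 = 2.85
  Capstone 100 × 0.1 = 10
  Practicals 61 × 0.12 = 7.32
  Term project 67.5 × 0.4 = 27
  Written exam 53 × 0.11 = 5.83
  Term paper 95 × 0.07 = 6.65
  Case studies 93 × 0.15 = 13.95
Sum = 73.6
Bonus: 73.6 + 4 = 77.6
77.6 ≥ 75 → Pass

Pass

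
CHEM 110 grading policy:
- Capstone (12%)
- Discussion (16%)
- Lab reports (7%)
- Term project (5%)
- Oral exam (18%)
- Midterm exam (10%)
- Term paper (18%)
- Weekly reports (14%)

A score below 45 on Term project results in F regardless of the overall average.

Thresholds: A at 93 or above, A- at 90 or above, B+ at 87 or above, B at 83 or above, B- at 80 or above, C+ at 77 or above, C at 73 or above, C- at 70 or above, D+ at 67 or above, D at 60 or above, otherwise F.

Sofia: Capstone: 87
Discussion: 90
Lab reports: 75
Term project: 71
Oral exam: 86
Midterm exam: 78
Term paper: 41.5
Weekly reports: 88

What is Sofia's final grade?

Term project score 71 ≥ 45: minimum met.
Weighted total:
  Capstone 87 × 0.12 = 10.44
  Discussion 90 × 0.16 = 14.4
  Lab reports 75 × 0.07 = 5.25
  Term project 71 × 0.05 = 3.55
  Oral exam 86 × 0.18 = 15.48
  Midterm exam 78 × 0.1 = 7.8
  Term paper 41.5 × 0.18 = 7.47
  Weekly reports 88 × 0.14 = 12.32
Sum = 76.71
76.71 is ≥ 73 and < 77 → C

C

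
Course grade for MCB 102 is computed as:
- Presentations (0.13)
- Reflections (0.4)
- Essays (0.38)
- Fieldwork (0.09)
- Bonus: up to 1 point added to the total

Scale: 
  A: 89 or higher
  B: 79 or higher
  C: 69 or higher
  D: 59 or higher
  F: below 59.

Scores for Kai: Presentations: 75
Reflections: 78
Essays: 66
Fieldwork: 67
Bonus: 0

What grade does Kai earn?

C

Weighted total:
  Presentations 75 × 0.13 = 9.75
  Reflections 78 × 0.4 = 31.2
  Essays 66 × 0.38 = 25.08
  Fieldwork 67 × 0.09 = 6.03
Sum = 72.06
Bonus: 72.06 + 0 = 72.06
72.06 is ≥ 69 and < 79 → C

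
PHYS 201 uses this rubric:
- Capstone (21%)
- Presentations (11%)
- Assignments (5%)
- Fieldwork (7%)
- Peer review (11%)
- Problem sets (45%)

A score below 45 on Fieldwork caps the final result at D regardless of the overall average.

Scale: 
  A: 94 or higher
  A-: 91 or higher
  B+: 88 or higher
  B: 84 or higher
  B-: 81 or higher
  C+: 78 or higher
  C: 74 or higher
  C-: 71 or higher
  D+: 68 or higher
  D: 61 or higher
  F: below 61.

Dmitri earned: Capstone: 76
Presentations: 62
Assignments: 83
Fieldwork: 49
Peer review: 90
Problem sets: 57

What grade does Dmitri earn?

Fieldwork score 49 ≥ 45: minimum met.
Weighted total:
  Capstone 76 × 0.21 = 15.96
  Presentations 62 × 0.11 = 6.82
  Assignments 83 × 0.05 = 4.15
  Fieldwork 49 × 0.07 = 3.43
  Peer review 90 × 0.11 = 9.9
  Problem sets 57 × 0.45 = 25.65
Sum = 65.91
65.91 is ≥ 61 and < 68 → D

D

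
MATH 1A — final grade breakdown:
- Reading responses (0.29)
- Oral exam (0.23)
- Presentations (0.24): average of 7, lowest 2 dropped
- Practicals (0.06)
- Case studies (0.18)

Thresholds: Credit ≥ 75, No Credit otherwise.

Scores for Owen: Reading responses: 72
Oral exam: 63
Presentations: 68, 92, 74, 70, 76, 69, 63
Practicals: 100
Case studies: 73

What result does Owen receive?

No Credit

Presentations: drop 63, 68 → average of remaining 5 = 381/5 = 76.2
Weighted total:
  Reading responses 72 × 0.29 = 20.88
  Oral exam 63 × 0.23 = 14.49
  Presentations 76.2 × 0.24 = 18.288
  Practicals 100 × 0.06 = 6
  Case studies 73 × 0.18 = 13.14
Sum = 72.798
72.798 < 75 → No Credit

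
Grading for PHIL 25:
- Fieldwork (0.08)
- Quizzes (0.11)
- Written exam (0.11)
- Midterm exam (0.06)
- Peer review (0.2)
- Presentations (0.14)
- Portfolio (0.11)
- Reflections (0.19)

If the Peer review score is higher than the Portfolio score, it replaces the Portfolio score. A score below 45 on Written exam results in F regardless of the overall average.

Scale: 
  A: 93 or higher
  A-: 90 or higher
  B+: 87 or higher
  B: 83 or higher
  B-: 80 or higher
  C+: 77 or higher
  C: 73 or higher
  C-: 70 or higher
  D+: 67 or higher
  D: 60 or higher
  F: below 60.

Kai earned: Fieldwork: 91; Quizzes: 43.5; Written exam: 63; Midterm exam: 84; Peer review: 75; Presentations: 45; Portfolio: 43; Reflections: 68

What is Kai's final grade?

D

Peer review (75) > Portfolio (43), so Portfolio counts as 75.
Written exam score 63 ≥ 45: minimum met.
Weighted total:
  Fieldwork 91 × 0.08 = 7.28
  Quizzes 43.5 × 0.11 = 4.785
  Written exam 63 × 0.11 = 6.93
  Midterm exam 84 × 0.06 = 5.04
  Peer review 75 × 0.2 = 15
  Presentations 45 × 0.14 = 6.3
  Portfolio 75 × 0.11 = 8.25
  Reflections 68 × 0.19 = 12.92
Sum = 66.505
66.505 is ≥ 60 and < 67 → D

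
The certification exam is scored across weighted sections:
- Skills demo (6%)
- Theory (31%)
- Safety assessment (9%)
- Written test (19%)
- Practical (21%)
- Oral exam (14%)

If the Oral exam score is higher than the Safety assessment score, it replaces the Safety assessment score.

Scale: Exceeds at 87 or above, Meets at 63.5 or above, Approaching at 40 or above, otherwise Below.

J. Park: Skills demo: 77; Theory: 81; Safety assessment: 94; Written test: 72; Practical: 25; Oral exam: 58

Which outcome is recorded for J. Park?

Oral exam (58) ≤ Safety assessment (94), so Safety assessment stays at 94.
Weighted total:
  Skills demo 77 × 0.06 = 4.62
  Theory 81 × 0.31 = 25.11
  Safety assessment 94 × 0.09 = 8.46
  Written test 72 × 0.19 = 13.68
  Practical 25 × 0.21 = 5.25
  Oral exam 58 × 0.14 = 8.12
Sum = 65.24
65.24 is ≥ 63.5 and < 87 → Meets

Meets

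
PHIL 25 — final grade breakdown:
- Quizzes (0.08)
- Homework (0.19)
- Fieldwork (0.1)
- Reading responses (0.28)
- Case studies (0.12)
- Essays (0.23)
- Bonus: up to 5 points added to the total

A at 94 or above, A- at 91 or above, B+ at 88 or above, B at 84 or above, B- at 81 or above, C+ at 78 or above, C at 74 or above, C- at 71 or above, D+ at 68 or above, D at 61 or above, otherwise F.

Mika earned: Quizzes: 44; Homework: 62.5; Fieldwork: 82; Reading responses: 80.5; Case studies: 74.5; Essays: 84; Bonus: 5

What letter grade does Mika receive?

C+

Weighted total:
  Quizzes 44 × 0.08 = 3.52
  Homework 62.5 × 0.19 = 11.875
  Fieldwork 82 × 0.1 = 8.2
  Reading responses 80.5 × 0.28 = 22.54
  Case studies 74.5 × 0.12 = 8.94
  Essays 84 × 0.23 = 19.32
Sum = 74.395
Bonus: 74.395 + 5 = 79.395
79.395 is ≥ 78 and < 81 → C+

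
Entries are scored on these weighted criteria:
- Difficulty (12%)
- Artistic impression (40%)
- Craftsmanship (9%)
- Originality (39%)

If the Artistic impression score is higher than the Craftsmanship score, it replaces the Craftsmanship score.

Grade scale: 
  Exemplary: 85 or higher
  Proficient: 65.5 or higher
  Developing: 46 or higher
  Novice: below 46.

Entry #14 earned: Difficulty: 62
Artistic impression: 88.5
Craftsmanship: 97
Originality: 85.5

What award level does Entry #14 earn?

Proficient

Artistic impression (88.5) ≤ Craftsmanship (97), so Craftsmanship stays at 97.
Weighted total:
  Difficulty 62 × 0.12 = 7.44
  Artistic impression 88.5 × 0.4 = 35.4
  Craftsmanship 97 × 0.09 = 8.73
  Originality 85.5 × 0.39 = 33.345
Sum = 84.915
84.915 is ≥ 65.5 and < 85 → Proficient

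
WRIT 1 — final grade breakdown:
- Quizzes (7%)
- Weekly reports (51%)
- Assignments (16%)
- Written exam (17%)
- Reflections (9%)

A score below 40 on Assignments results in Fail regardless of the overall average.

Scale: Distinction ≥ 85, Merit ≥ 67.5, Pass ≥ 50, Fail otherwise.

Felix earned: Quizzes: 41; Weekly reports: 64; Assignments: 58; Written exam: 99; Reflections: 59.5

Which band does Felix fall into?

Pass

Assignments score 58 ≥ 40: minimum met.
Weighted total:
  Quizzes 41 × 0.07 = 2.87
  Weekly reports 64 × 0.51 = 32.64
  Assignments 58 × 0.16 = 9.28
  Written exam 99 × 0.17 = 16.83
  Reflections 59.5 × 0.09 = 5.355
Sum = 66.975
66.975 is ≥ 50 and < 67.5 → Pass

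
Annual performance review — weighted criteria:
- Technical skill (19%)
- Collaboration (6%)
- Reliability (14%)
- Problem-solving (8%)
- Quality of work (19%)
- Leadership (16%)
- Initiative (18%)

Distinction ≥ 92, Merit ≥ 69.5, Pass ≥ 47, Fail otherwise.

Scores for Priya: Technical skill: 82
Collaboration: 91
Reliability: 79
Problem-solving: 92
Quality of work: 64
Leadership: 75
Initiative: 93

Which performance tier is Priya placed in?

Weighted total:
  Technical skill 82 × 0.19 = 15.58
  Collaboration 91 × 0.06 = 5.46
  Reliability 79 × 0.14 = 11.06
  Problem-solving 92 × 0.08 = 7.36
  Quality of work 64 × 0.19 = 12.16
  Leadership 75 × 0.16 = 12
  Initiative 93 × 0.18 = 16.74
Sum = 80.36
80.36 is ≥ 69.5 and < 92 → Merit

Merit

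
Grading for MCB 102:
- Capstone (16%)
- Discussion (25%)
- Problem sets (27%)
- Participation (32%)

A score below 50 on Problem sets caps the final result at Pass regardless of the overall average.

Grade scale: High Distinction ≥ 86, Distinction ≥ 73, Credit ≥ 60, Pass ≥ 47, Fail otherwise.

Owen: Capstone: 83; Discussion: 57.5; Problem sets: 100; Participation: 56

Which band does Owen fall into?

Credit

Problem sets score 100 ≥ 50: minimum met.
Weighted total:
  Capstone 83 × 0.16 = 13.28
  Discussion 57.5 × 0.25 = 14.375
  Problem sets 100 × 0.27 = 27
  Participation 56 × 0.32 = 17.92
Sum = 72.575
72.575 is ≥ 60 and < 73 → Credit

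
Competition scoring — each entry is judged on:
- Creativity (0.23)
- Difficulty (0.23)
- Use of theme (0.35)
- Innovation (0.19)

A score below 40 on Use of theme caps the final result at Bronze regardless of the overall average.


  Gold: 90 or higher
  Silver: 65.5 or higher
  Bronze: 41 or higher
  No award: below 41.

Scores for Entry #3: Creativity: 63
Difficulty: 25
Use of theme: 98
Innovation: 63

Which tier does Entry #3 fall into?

Silver

Use of theme score 98 ≥ 40: minimum met.
Weighted total:
  Creativity 63 × 0.23 = 14.49
  Difficulty 25 × 0.23 = 5.75
  Use of theme 98 × 0.35 = 34.3
  Innovation 63 × 0.19 = 11.97
Sum = 66.51
66.51 is ≥ 65.5 and < 90 → Silver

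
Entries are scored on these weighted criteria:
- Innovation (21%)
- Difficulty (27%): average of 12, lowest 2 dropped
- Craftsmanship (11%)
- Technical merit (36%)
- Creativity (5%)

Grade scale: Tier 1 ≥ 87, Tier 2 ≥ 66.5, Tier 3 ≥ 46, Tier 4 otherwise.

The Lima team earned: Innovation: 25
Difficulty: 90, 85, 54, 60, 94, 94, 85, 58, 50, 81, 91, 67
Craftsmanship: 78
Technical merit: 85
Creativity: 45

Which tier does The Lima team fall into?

Difficulty: drop 50, 54 → average of remaining 10 = 805/10 = 80.5
Weighted total:
  Innovation 25 × 0.21 = 5.25
  Difficulty 80.5 × 0.27 = 21.735
  Craftsmanship 78 × 0.11 = 8.58
  Technical merit 85 × 0.36 = 30.6
  Creativity 45 × 0.05 = 2.25
Sum = 68.415
68.415 is ≥ 66.5 and < 87 → Tier 2

Tier 2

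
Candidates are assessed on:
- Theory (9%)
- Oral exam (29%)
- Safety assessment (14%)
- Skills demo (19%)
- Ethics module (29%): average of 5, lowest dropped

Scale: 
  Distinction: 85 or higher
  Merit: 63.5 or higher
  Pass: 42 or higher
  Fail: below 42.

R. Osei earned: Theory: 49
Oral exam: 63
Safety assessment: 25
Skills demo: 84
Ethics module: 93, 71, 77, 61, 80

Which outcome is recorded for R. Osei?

Merit

Ethics module: drop 61 → average of remaining 4 = 321/4 = 80.25
Weighted total:
  Theory 49 × 0.09 = 4.41
  Oral exam 63 × 0.29 = 18.27
  Safety assessment 25 × 0.14 = 3.5
  Skills demo 84 × 0.19 = 15.96
  Ethics module 80.25 × 0.29 = 23.2725
Sum = 65.4125
65.4125 is ≥ 63.5 and < 85 → Merit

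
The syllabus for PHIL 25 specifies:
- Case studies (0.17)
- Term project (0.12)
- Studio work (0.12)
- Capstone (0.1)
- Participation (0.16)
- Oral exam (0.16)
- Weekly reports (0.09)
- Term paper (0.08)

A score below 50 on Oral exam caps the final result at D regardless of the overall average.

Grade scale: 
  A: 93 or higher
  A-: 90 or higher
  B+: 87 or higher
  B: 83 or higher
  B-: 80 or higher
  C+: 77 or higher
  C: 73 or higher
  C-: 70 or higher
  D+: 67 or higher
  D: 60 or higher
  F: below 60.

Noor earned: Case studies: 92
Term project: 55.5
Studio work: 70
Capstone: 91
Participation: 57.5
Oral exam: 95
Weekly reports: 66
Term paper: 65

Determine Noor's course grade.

Oral exam score 95 ≥ 50: minimum met.
Weighted total:
  Case studies 92 × 0.17 = 15.64
  Term project 55.5 × 0.12 = 6.66
  Studio work 70 × 0.12 = 8.4
  Capstone 91 × 0.1 = 9.1
  Participation 57.5 × 0.16 = 9.2
  Oral exam 95 × 0.16 = 15.2
  Weekly reports 66 × 0.09 = 5.94
  Term paper 65 × 0.08 = 5.2
Sum = 75.34
75.34 is ≥ 73 and < 77 → C

C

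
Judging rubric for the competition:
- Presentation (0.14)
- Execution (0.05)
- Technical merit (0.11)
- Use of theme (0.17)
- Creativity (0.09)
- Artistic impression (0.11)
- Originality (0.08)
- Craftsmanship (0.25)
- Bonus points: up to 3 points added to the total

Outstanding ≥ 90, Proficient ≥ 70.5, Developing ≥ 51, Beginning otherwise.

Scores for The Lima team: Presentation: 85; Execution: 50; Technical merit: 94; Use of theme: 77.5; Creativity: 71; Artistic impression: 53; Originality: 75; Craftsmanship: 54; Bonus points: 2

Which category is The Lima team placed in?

Proficient

Weighted total:
  Presentation 85 × 0.14 = 11.9
  Execution 50 × 0.05 = 2.5
  Technical merit 94 × 0.11 = 10.34
  Use of theme 77.5 × 0.17 = 13.175
  Creativity 71 × 0.09 = 6.39
  Artistic impression 53 × 0.11 = 5.83
  Originality 75 × 0.08 = 6
  Craftsmanship 54 × 0.25 = 13.5
Sum = 69.635
Bonus points: 69.635 + 2 = 71.635
71.635 is ≥ 70.5 and < 90 → Proficient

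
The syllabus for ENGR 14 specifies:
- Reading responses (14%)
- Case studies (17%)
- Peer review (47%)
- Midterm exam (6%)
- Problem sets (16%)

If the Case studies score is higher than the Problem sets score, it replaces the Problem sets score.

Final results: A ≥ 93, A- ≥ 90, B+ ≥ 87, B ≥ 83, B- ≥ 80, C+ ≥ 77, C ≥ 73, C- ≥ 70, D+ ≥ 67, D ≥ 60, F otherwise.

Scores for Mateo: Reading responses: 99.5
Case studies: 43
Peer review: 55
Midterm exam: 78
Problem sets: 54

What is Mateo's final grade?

Case studies (43) ≤ Problem sets (54), so Problem sets stays at 54.
Weighted total:
  Reading responses 99.5 × 0.14 = 13.93
  Case studies 43 × 0.17 = 7.31
  Peer review 55 × 0.47 = 25.85
  Midterm exam 78 × 0.06 = 4.68
  Problem sets 54 × 0.16 = 8.64
Sum = 60.41
60.41 is ≥ 60 and < 67 → D

D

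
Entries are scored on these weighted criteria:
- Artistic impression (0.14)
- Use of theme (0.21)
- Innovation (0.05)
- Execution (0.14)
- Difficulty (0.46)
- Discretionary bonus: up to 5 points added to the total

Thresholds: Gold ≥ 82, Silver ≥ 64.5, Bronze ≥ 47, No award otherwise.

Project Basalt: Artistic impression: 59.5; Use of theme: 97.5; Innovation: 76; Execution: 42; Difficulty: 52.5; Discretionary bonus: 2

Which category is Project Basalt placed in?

Weighted total:
  Artistic impression 59.5 × 0.14 = 8.33
  Use of theme 97.5 × 0.21 = 20.475
  Innovation 76 × 0.05 = 3.8
  Execution 42 × 0.14 = 5.88
  Difficulty 52.5 × 0.46 = 24.15
Sum = 62.635
Discretionary bonus: 62.635 + 2 = 64.635
64.635 is ≥ 64.5 and < 82 → Silver

Silver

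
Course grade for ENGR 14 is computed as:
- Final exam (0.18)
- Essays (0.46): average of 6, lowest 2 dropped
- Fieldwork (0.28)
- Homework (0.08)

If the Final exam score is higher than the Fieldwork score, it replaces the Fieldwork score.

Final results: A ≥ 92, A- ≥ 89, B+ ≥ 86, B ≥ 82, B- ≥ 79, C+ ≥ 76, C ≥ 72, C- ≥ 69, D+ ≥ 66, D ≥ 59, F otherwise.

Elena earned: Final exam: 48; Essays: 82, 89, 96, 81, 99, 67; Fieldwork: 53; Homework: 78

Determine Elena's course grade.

C-

Essays: drop 67, 81 → average of remaining 4 = 366/4 = 91.5
Final exam (48) ≤ Fieldwork (53), so Fieldwork stays at 53.
Weighted total:
  Final exam 48 × 0.18 = 8.64
  Essays 91.5 × 0.46 = 42.09
  Fieldwork 53 × 0.28 = 14.84
  Homework 78 × 0.08 = 6.24
Sum = 71.81
71.81 is ≥ 69 and < 72 → C-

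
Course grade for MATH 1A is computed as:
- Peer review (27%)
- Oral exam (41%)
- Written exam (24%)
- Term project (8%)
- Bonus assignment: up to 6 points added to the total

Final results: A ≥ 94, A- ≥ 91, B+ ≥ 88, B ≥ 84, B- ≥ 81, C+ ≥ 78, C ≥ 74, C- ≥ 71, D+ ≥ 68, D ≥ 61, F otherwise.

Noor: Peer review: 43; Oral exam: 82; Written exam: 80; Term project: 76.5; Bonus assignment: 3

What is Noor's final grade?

Weighted total:
  Peer review 43 × 0.27 = 11.61
  Oral exam 82 × 0.41 = 33.62
  Written exam 80 × 0.24 = 19.2
  Term project 76.5 × 0.08 = 6.12
Sum = 70.55
Bonus assignment: 70.55 + 3 = 73.55
73.55 is ≥ 71 and < 74 → C-

C-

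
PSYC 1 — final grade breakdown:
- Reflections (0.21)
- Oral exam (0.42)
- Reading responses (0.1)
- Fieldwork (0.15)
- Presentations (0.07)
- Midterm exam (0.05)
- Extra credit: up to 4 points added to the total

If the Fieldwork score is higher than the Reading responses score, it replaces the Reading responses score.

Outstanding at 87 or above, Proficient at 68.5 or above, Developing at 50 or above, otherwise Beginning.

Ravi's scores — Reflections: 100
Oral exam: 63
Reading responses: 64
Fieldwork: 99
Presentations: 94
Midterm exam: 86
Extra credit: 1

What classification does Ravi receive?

Proficient

Fieldwork (99) > Reading responses (64), so Reading responses counts as 99.
Weighted total:
  Reflections 100 × 0.21 = 21
  Oral exam 63 × 0.42 = 26.46
  Reading responses 99 × 0.1 = 9.9
  Fieldwork 99 × 0.15 = 14.85
  Presentations 94 × 0.07 = 6.58
  Midterm exam 86 × 0.05 = 4.3
Sum = 83.09
Extra credit: 83.09 + 1 = 84.09
84.09 is ≥ 68.5 and < 87 → Proficient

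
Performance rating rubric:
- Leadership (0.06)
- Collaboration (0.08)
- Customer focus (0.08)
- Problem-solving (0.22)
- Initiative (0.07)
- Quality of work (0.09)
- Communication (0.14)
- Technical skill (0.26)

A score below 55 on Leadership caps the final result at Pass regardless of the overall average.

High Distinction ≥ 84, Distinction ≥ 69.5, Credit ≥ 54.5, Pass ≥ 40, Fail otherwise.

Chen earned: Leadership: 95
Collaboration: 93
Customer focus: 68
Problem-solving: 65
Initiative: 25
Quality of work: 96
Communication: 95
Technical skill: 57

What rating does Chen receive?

Distinction

Leadership score 95 ≥ 55: minimum met.
Weighted total:
  Leadership 95 × 0.06 = 5.7
  Collaboration 93 × 0.08 = 7.44
  Customer focus 68 × 0.08 = 5.44
  Problem-solving 65 × 0.22 = 14.3
  Initiative 25 × 0.07 = 1.75
  Quality of work 96 × 0.09 = 8.64
  Communication 95 × 0.14 = 13.3
  Technical skill 57 × 0.26 = 14.82
Sum = 71.39
71.39 is ≥ 69.5 and < 84 → Distinction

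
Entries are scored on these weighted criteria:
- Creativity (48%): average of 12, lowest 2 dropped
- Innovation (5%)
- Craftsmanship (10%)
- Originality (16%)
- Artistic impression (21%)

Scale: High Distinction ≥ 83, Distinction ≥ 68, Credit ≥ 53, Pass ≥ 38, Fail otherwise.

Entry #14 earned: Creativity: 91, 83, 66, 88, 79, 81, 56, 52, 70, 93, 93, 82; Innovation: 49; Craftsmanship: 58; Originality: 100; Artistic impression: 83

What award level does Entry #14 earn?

Creativity: drop 52, 56 → average of remaining 10 = 826/10 = 82.6
Weighted total:
  Creativity 82.6 × 0.48 = 39.648
  Innovation 49 × 0.05 = 2.45
  Craftsmanship 58 × 0.1 = 5.8
  Originality 100 × 0.16 = 16
  Artistic impression 83 × 0.21 = 17.43
Sum = 81.328
81.328 is ≥ 68 and < 83 → Distinction

Distinction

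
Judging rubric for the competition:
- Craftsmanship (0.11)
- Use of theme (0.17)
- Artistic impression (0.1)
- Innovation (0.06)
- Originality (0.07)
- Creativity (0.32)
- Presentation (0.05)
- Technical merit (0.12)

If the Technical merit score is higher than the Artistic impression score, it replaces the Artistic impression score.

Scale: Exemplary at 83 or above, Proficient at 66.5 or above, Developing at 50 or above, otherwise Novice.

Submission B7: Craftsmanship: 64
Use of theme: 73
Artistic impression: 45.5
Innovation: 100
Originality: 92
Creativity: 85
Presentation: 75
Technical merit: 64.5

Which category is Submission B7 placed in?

Proficient

Technical merit (64.5) > Artistic impression (45.5), so Artistic impression counts as 64.5.
Weighted total:
  Craftsmanship 64 × 0.11 = 7.04
  Use of theme 73 × 0.17 = 12.41
  Artistic impression 64.5 × 0.1 = 6.45
  Innovation 100 × 0.06 = 6
  Originality 92 × 0.07 = 6.44
  Creativity 85 × 0.32 = 27.2
  Presentation 75 × 0.05 = 3.75
  Technical merit 64.5 × 0.12 = 7.74
Sum = 77.03
77.03 is ≥ 66.5 and < 83 → Proficient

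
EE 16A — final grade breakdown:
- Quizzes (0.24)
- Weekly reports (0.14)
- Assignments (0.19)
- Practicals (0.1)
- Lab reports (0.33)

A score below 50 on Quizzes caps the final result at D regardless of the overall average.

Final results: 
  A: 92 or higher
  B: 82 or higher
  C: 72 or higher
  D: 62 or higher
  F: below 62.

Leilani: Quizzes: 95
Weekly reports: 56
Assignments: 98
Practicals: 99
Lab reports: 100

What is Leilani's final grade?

A

Quizzes score 95 ≥ 50: minimum met.
Weighted total:
  Quizzes 95 × 0.24 = 22.8
  Weekly reports 56 × 0.14 = 7.84
  Assignments 98 × 0.19 = 18.62
  Practicals 99 × 0.1 = 9.9
  Lab reports 100 × 0.33 = 33
Sum = 92.16
92.16 ≥ 92 → A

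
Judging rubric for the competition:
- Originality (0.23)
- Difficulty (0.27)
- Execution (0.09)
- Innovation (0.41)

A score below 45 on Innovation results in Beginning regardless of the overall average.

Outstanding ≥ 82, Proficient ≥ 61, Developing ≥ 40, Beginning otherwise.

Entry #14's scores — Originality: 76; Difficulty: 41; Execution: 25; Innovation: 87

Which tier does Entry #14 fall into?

Innovation score 87 ≥ 45: minimum met.
Weighted total:
  Originality 76 × 0.23 = 17.48
  Difficulty 41 × 0.27 = 11.07
  Execution 25 × 0.09 = 2.25
  Innovation 87 × 0.41 = 35.67
Sum = 66.47
66.47 is ≥ 61 and < 82 → Proficient

Proficient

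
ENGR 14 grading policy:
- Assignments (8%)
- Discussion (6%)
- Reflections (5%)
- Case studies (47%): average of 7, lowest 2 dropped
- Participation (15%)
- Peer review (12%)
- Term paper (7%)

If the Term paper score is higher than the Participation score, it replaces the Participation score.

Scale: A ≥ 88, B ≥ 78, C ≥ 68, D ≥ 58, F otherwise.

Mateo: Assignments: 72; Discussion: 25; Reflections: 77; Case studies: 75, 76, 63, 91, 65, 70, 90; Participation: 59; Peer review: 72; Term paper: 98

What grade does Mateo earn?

Case studies: drop 63, 65 → average of remaining 5 = 402/5 = 80.4
Term paper (98) > Participation (59), so Participation counts as 98.
Weighted total:
  Assignments 72 × 0.08 = 5.76
  Discussion 25 × 0.06 = 1.5
  Reflections 77 × 0.05 = 3.85
  Case studies 80.4 × 0.47 = 37.788
  Participation 98 × 0.15 = 14.7
  Peer review 72 × 0.12 = 8.64
  Term paper 98 × 0.07 = 6.86
Sum = 79.098
79.098 is ≥ 78 and < 88 → B

B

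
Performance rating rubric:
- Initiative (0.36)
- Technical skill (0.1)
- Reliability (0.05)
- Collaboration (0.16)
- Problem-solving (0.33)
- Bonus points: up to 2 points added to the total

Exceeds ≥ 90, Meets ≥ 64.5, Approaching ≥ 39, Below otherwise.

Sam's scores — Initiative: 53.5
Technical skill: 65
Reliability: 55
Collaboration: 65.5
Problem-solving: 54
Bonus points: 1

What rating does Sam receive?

Weighted total:
  Initiative 53.5 × 0.36 = 19.26
  Technical skill 65 × 0.1 = 6.5
  Reliability 55 × 0.05 = 2.75
  Collaboration 65.5 × 0.16 = 10.48
  Problem-solving 54 × 0.33 = 17.82
Sum = 56.81
Bonus points: 56.81 + 1 = 57.81
57.81 is ≥ 39 and < 64.5 → Approaching

Approaching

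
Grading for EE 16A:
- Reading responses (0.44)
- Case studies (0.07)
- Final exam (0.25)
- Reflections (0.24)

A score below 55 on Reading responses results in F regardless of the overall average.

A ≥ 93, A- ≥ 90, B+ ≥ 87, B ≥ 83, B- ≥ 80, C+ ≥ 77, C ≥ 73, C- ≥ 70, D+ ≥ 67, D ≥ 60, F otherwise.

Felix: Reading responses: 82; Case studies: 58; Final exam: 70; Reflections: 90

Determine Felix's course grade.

C+

Reading responses score 82 ≥ 55: minimum met.
Weighted total:
  Reading responses 82 × 0.44 = 36.08
  Case studies 58 × 0.07 = 4.06
  Final exam 70 × 0.25 = 17.5
  Reflections 90 × 0.24 = 21.6
Sum = 79.24
79.24 is ≥ 77 and < 80 → C+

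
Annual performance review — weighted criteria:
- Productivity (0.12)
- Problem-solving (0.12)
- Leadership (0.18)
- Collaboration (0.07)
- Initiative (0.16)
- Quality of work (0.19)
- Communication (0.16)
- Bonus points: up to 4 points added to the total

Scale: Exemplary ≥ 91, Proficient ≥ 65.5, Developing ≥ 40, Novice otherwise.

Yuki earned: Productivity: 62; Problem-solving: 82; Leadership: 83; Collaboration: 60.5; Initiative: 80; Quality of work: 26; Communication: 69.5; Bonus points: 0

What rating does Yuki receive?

Weighted total:
  Productivity 62 × 0.12 = 7.44
  Problem-solving 82 × 0.12 = 9.84
  Leadership 83 × 0.18 = 14.94
  Collaboration 60.5 × 0.07 = 4.235
  Initiative 80 × 0.16 = 12.8
  Quality of work 26 × 0.19 = 4.94
  Communication 69.5 × 0.16 = 11.12
Sum = 65.315
Bonus points: 65.315 + 0 = 65.315
65.315 is ≥ 40 and < 65.5 → Developing

Developing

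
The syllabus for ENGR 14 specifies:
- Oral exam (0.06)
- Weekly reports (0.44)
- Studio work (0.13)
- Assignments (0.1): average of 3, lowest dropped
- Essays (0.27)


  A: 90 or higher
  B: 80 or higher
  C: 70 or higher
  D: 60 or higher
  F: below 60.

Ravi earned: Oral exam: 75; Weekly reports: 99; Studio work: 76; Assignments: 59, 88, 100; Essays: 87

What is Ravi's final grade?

A

Assignments: drop 59 → average of remaining 2 = 188/2 = 94
Weighted total:
  Oral exam 75 × 0.06 = 4.5
  Weekly reports 99 × 0.44 = 43.56
  Studio work 76 × 0.13 = 9.88
  Assignments 94 × 0.1 = 9.4
  Essays 87 × 0.27 = 23.49
Sum = 90.83
90.83 ≥ 90 → A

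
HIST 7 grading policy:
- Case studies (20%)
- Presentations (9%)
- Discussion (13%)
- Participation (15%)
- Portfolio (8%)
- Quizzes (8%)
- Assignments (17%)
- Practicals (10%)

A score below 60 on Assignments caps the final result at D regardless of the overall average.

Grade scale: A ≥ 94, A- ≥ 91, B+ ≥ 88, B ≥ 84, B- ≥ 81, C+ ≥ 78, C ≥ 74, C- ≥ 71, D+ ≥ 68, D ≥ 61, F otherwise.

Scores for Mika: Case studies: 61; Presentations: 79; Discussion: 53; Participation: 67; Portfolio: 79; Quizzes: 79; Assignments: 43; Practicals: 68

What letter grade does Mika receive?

Assignments score 43 < 60: minimum not met.
Weighted total:
  Case studies 61 × 0.2 = 12.2
  Presentations 79 × 0.09 = 7.11
  Discussion 53 × 0.13 = 6.89
  Participation 67 × 0.15 = 10.05
  Portfolio 79 × 0.08 = 6.32
  Quizzes 79 × 0.08 = 6.32
  Assignments 43 × 0.17 = 7.31
  Practicals 68 × 0.1 = 6.8
Sum = 63
63 would be D; cap at D applies → D.

D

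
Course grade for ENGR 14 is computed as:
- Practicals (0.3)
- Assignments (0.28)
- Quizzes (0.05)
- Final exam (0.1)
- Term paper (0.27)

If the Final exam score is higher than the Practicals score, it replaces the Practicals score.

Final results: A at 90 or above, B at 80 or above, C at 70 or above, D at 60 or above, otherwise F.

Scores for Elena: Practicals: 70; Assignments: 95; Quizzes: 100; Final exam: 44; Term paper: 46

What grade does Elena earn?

D

Final exam (44) ≤ Practicals (70), so Practicals stays at 70.
Weighted total:
  Practicals 70 × 0.3 = 21
  Assignments 95 × 0.28 = 26.6
  Quizzes 100 × 0.05 = 5
  Final exam 44 × 0.1 = 4.4
  Term paper 46 × 0.27 = 12.42
Sum = 69.42
69.42 is ≥ 60 and < 70 → D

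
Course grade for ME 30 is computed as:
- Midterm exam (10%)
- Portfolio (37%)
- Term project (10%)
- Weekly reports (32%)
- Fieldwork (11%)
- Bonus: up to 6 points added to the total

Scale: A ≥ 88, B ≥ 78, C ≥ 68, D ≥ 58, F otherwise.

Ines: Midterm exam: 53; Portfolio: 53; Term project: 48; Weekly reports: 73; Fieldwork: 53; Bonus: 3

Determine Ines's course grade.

D

Weighted total:
  Midterm exam 53 × 0.1 = 5.3
  Portfolio 53 × 0.37 = 19.61
  Term project 48 × 0.1 = 4.8
  Weekly reports 73 × 0.32 = 23.36
  Fieldwork 53 × 0.11 = 5.83
Sum = 58.9
Bonus: 58.9 + 3 = 61.9
61.9 is ≥ 58 and < 68 → D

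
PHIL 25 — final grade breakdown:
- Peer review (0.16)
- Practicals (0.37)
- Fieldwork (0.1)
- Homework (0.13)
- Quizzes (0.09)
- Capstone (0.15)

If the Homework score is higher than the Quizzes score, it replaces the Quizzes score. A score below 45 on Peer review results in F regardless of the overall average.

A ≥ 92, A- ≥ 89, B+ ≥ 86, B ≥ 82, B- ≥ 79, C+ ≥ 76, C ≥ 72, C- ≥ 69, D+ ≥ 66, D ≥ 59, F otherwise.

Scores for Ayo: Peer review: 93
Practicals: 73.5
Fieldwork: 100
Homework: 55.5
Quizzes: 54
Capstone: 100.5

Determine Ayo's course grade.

Homework (55.5) > Quizzes (54), so Quizzes counts as 55.5.
Peer review score 93 ≥ 45: minimum met.
Weighted total:
  Peer review 93 × 0.16 = 14.88
  Practicals 73.5 × 0.37 = 27.195
  Fieldwork 100 × 0.1 = 10
  Homework 55.5 × 0.13 = 7.215
  Quizzes 55.5 × 0.09 = 4.995
  Capstone 100.5 × 0.15 = 15.075
Sum = 79.36
79.36 is ≥ 79 and < 82 → B-

B-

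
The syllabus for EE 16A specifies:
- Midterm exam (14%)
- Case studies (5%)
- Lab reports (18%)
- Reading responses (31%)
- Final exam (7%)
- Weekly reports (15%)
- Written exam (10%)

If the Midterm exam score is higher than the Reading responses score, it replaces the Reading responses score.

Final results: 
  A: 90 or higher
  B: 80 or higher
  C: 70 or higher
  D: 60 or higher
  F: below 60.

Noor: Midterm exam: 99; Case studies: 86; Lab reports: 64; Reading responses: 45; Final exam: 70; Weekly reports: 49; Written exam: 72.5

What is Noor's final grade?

C

Midterm exam (99) > Reading responses (45), so Reading responses counts as 99.
Weighted total:
  Midterm exam 99 × 0.14 = 13.86
  Case studies 86 × 0.05 = 4.3
  Lab reports 64 × 0.18 = 11.52
  Reading responses 99 × 0.31 = 30.69
  Final exam 70 × 0.07 = 4.9
  Weekly reports 49 × 0.15 = 7.35
  Written exam 72.5 × 0.1 = 7.25
Sum = 79.87
79.87 is ≥ 70 and < 80 → C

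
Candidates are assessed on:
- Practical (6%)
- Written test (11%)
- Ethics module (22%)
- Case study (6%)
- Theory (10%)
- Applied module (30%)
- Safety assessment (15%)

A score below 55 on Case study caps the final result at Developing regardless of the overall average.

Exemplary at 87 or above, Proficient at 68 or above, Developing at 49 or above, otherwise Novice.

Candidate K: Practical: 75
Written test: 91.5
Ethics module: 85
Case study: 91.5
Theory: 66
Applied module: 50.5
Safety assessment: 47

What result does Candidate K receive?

Case study score 91.5 ≥ 55: minimum met.
Weighted total:
  Practical 75 × 0.06 = 4.5
  Written test 91.5 × 0.11 = 10.065
  Ethics module 85 × 0.22 = 18.7
  Case study 91.5 × 0.06 = 5.49
  Theory 66 × 0.1 = 6.6
  Applied module 50.5 × 0.3 = 15.15
  Safety assessment 47 × 0.15 = 7.05
Sum = 67.555
67.555 is ≥ 49 and < 68 → Developing

Developing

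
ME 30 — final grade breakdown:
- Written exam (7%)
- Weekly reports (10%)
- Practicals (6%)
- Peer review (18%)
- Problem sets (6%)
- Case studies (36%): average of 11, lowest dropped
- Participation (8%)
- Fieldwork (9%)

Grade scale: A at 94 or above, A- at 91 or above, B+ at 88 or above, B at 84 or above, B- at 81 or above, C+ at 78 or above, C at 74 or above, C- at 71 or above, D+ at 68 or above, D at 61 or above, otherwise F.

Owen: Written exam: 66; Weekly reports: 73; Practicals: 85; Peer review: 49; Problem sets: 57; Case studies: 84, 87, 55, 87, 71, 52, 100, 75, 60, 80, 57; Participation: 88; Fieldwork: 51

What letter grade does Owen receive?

Case studies: drop 52 → average of remaining 10 = 756/10 = 75.6
Weighted total:
  Written exam 66 × 0.07 = 4.62
  Weekly reports 73 × 0.1 = 7.3
  Practicals 85 × 0.06 = 5.1
  Peer review 49 × 0.18 = 8.82
  Problem sets 57 × 0.06 = 3.42
  Case studies 75.6 × 0.36 = 27.216
  Participation 88 × 0.08 = 7.04
  Fieldwork 51 × 0.09 = 4.59
Sum = 68.106
68.106 is ≥ 68 and < 71 → D+

D+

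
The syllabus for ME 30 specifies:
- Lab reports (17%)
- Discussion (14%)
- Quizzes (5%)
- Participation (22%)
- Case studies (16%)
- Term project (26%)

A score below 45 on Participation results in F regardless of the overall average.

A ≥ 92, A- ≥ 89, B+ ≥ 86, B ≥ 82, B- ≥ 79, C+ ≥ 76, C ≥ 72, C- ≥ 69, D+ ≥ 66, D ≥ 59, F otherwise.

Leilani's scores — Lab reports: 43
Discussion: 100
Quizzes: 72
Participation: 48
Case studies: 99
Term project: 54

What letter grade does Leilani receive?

D

Participation score 48 ≥ 45: minimum met.
Weighted total:
  Lab reports 43 × 0.17 = 7.31
  Discussion 100 × 0.14 = 14
  Quizzes 72 × 0.05 = 3.6
  Participation 48 × 0.22 = 10.56
  Case studies 99 × 0.16 = 15.84
  Term project 54 × 0.26 = 14.04
Sum = 65.35
65.35 is ≥ 59 and < 66 → D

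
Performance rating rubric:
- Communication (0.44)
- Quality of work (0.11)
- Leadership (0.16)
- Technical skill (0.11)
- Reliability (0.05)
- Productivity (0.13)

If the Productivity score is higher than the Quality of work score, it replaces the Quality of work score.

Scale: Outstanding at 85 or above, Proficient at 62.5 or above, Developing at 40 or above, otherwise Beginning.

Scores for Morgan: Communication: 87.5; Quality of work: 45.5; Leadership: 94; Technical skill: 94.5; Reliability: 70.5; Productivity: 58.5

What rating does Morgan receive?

Proficient

Productivity (58.5) > Quality of work (45.5), so Quality of work counts as 58.5.
Weighted total:
  Communication 87.5 × 0.44 = 38.5
  Quality of work 58.5 × 0.11 = 6.435
  Leadership 94 × 0.16 = 15.04
  Technical skill 94.5 × 0.11 = 10.395
  Reliability 70.5 × 0.05 = 3.525
  Productivity 58.5 × 0.13 = 7.605
Sum = 81.5
81.5 is ≥ 62.5 and < 85 → Proficient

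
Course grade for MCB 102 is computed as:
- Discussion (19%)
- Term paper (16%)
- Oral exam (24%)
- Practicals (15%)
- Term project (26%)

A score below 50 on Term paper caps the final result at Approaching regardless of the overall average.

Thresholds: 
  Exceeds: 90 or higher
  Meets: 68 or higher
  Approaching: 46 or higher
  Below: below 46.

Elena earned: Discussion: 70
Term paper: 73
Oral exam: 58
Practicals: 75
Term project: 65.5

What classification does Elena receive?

Approaching

Term paper score 73 ≥ 50: minimum met.
Weighted total:
  Discussion 70 × 0.19 = 13.3
  Term paper 73 × 0.16 = 11.68
  Oral exam 58 × 0.24 = 13.92
  Practicals 75 × 0.15 = 11.25
  Term project 65.5 × 0.26 = 17.03
Sum = 67.18
67.18 is ≥ 46 and < 68 → Approaching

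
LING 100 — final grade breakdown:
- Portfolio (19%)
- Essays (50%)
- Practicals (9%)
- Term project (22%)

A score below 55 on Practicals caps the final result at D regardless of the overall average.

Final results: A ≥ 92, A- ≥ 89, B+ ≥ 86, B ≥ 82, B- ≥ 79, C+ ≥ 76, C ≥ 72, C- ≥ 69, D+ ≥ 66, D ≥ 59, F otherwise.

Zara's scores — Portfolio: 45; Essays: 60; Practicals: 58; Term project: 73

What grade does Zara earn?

Practicals score 58 ≥ 55: minimum met.
Weighted total:
  Portfolio 45 × 0.19 = 8.55
  Essays 60 × 0.5 = 30
  Practicals 58 × 0.09 = 5.22
  Term project 73 × 0.22 = 16.06
Sum = 59.83
59.83 is ≥ 59 and < 66 → D

D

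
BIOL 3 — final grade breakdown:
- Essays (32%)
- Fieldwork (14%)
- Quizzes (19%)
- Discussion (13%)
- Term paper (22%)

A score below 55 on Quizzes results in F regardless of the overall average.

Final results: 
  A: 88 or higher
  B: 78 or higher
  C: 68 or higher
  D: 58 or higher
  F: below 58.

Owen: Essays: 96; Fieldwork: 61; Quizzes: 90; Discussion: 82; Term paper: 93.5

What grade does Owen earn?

Quizzes score 90 ≥ 55: minimum met.
Weighted total:
  Essays 96 × 0.32 = 30.72
  Fieldwork 61 × 0.14 = 8.54
  Quizzes 90 × 0.19 = 17.1
  Discussion 82 × 0.13 = 10.66
  Term paper 93.5 × 0.22 = 20.57
Sum = 87.59
87.59 is ≥ 78 and < 88 → B

B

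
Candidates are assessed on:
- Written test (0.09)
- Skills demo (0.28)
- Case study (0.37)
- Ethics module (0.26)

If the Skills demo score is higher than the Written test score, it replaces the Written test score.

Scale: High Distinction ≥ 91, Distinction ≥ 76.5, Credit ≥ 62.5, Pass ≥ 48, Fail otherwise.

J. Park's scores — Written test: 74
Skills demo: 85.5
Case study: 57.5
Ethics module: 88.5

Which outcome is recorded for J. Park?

Skills demo (85.5) > Written test (74), so Written test counts as 85.5.
Weighted total:
  Written test 85.5 × 0.09 = 7.695
  Skills demo 85.5 × 0.28 = 23.94
  Case study 57.5 × 0.37 = 21.275
  Ethics module 88.5 × 0.26 = 23.01
Sum = 75.92
75.92 is ≥ 62.5 and < 76.5 → Credit

Credit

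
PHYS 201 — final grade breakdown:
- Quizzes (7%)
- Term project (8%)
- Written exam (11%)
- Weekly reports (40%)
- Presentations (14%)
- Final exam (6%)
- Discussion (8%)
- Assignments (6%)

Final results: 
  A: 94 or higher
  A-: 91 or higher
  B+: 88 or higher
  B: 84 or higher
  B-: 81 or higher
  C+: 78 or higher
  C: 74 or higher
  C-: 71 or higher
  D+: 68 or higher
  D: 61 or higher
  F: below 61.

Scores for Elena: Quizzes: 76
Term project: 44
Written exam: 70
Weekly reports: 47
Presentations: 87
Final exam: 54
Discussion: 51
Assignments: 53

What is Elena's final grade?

F

Weighted total:
  Quizzes 76 × 0.07 = 5.32
  Term project 44 × 0.08 = 3.52
  Written exam 70 × 0.11 = 7.7
  Weekly reports 47 × 0.4 = 18.8
  Presentations 87 × 0.14 = 12.18
  Final exam 54 × 0.06 = 3.24
  Discussion 51 × 0.08 = 4.08
  Assignments 53 × 0.06 = 3.18
Sum = 58.02
58.02 < 61 → F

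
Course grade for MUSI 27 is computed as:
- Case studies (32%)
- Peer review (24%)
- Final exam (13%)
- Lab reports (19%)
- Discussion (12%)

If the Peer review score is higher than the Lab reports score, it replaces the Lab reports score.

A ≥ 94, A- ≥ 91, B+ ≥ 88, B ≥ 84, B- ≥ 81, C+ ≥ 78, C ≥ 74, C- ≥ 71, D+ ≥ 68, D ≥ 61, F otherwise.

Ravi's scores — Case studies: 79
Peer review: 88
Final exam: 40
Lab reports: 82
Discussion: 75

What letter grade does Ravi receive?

C

Peer review (88) > Lab reports (82), so Lab reports counts as 88.
Weighted total:
  Case studies 79 × 0.32 = 25.28
  Peer review 88 × 0.24 = 21.12
  Final exam 40 × 0.13 = 5.2
  Lab reports 88 × 0.19 = 16.72
  Discussion 75 × 0.12 = 9
Sum = 77.32
77.32 is ≥ 74 and < 78 → C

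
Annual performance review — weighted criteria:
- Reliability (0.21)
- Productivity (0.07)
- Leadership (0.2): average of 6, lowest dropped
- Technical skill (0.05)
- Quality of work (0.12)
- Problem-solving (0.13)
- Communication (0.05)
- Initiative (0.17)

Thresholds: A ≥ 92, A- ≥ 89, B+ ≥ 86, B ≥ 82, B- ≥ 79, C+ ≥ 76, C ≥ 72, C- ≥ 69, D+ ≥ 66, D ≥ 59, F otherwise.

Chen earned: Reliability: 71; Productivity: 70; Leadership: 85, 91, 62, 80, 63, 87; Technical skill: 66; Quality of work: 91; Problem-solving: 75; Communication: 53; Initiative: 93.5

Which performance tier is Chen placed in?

Leadership: drop 62 → average of remaining 5 = 406/5 = 81.2
Weighted total:
  Reliability 71 × 0.21 = 14.91
  Productivity 70 × 0.07 = 4.9
  Leadership 81.2 × 0.2 = 16.24
  Technical skill 66 × 0.05 = 3.3
  Quality of work 91 × 0.12 = 10.92
  Problem-solving 75 × 0.13 = 9.75
  Communication 53 × 0.05 = 2.65
  Initiative 93.5 × 0.17 = 15.895
Sum = 78.565
78.565 is ≥ 76 and < 79 → C+

C+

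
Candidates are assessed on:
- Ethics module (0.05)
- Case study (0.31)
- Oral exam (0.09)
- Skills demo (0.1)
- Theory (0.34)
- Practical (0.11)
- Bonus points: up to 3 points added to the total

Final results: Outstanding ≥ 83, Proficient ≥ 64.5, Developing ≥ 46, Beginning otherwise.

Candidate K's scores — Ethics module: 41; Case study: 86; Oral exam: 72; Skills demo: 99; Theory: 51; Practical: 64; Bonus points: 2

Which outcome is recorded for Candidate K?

Weighted total:
  Ethics module 41 × 0.05 = 2.05
  Case study 86 × 0.31 = 26.66
  Oral exam 72 × 0.09 = 6.48
  Skills demo 99 × 0.1 = 9.9
  Theory 51 × 0.34 = 17.34
  Practical 64 × 0.11 = 7.04
Sum = 69.47
Bonus points: 69.47 + 2 = 71.47
71.47 is ≥ 64.5 and < 83 → Proficient

Proficient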